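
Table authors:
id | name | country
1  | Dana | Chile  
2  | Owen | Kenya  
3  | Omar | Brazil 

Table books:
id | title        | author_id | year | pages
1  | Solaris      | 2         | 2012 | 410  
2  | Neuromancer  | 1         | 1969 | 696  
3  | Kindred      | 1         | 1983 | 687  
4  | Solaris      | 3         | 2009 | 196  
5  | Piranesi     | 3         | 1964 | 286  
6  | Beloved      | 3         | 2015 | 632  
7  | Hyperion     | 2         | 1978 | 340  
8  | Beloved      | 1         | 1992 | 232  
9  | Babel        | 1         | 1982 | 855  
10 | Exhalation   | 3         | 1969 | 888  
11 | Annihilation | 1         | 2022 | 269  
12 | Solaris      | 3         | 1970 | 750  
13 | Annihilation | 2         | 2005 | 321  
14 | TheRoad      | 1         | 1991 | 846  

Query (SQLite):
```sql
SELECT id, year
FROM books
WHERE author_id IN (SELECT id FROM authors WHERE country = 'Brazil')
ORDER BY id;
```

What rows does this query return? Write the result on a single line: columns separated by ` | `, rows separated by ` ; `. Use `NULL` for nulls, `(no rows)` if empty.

Inner query: authors.id where country = 'Brazil'.
Outer: keep books rows whose author_id is in that set.
Inner query → {3}

4 | 2009 ; 5 | 1964 ; 6 | 2015 ; 10 | 1969 ; 12 | 1970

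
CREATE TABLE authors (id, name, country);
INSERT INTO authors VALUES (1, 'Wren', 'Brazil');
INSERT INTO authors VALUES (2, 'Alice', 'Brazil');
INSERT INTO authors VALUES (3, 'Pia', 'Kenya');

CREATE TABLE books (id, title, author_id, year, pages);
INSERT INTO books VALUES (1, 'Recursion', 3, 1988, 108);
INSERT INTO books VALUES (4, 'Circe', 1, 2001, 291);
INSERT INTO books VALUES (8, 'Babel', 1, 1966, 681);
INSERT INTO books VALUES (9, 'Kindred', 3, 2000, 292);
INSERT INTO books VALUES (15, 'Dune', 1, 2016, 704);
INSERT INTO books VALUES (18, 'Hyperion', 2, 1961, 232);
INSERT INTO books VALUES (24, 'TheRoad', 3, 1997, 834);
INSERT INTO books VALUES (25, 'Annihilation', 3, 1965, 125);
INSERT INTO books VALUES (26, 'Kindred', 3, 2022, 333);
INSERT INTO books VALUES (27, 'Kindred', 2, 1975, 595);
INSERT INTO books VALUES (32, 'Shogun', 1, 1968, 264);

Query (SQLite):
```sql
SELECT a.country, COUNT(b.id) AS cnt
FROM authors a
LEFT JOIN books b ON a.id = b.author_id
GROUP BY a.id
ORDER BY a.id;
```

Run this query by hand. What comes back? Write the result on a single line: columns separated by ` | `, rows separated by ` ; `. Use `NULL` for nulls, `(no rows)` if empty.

Brazil | 4 ; Brazil | 2 ; Kenya | 5

LEFT JOIN keeps every authors row; unmatched ones get NULL for books columns.
Group by authors.id and compute COUNT(b.id). COUNT(col) of an all-NULL group is 0.
  1: ids {4, 8, 15, 32} → COUNT(b.id)=4
  2: ids {18, 27} → COUNT(b.id)=2
  3: ids {1, 9, 24, 25, 26} → COUNT(b.id)=5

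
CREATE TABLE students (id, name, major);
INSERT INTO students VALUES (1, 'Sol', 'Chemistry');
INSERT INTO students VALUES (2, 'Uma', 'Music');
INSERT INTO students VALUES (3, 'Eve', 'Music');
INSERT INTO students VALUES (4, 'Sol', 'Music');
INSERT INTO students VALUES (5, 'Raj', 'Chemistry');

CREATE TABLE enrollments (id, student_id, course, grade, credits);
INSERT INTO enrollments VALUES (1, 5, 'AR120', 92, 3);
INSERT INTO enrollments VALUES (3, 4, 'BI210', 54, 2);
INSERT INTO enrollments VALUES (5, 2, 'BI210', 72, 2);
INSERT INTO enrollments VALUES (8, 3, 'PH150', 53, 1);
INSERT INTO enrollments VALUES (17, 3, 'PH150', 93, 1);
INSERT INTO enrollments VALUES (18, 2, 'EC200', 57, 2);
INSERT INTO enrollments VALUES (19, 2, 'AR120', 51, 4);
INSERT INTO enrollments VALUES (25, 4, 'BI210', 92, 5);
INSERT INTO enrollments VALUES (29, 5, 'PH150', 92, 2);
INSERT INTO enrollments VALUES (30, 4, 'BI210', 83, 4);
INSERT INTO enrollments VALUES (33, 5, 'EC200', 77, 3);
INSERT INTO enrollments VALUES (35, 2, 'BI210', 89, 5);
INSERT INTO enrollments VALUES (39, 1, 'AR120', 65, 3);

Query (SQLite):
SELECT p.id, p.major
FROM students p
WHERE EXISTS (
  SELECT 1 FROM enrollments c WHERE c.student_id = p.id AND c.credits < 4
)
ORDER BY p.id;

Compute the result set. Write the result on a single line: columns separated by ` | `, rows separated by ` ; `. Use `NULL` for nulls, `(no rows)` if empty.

For each students row, check whether any enrollments with matching student_id has credits < 4.
Keep rows where that is true.

1 | Chemistry ; 2 | Music ; 3 | Music ; 4 | Music ; 5 | Chemistry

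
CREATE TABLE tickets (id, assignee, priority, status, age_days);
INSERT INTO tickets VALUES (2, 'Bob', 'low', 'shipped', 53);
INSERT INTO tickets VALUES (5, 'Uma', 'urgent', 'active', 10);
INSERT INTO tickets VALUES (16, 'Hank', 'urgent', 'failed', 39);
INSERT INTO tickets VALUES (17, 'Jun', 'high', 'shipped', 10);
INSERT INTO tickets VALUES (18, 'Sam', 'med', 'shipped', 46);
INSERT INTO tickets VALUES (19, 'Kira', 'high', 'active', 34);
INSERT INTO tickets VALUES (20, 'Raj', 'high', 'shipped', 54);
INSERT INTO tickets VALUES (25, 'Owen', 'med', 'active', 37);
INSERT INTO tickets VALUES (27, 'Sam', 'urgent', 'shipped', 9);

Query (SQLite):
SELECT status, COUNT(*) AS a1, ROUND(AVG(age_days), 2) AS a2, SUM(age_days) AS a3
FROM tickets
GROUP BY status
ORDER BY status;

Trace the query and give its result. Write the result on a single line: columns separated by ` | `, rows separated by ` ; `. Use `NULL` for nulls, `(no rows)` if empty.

Group tickets by status.
Per group compute: COUNT(*), ROUND(AVG(age_days), 2), SUM(age_days).
  active: ids {5, 19, 25} → COUNT(*)=3, ROUND(AVG(age_days), 2)=27, SUM(age_days)=81
  failed: ids {16} → COUNT(*)=1, ROUND(AVG(age_days), 2)=39, SUM(age_days)=39
  shipped: ids {2, 17, 18, 20, 27} → COUNT(*)=5, ROUND(AVG(age_days), 2)=34.4, SUM(age_days)=172

active | 3 | 27 | 81 ; failed | 1 | 39 | 39 ; shipped | 5 | 34.4 | 172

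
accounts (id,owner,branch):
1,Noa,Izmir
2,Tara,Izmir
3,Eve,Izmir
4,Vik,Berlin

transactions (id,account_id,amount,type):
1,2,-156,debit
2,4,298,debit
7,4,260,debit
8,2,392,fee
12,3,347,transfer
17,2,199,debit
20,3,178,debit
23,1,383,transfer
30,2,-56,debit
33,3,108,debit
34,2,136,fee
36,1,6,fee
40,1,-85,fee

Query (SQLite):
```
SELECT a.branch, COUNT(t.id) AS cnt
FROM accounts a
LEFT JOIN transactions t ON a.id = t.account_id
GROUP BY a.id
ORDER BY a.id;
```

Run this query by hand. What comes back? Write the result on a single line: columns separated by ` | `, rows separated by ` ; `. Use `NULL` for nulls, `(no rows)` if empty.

Izmir | 3 ; Izmir | 5 ; Izmir | 3 ; Berlin | 2

LEFT JOIN keeps every accounts row; unmatched ones get NULL for transactions columns.
Group by accounts.id and compute COUNT(t.id). COUNT(col) of an all-NULL group is 0.
  1: ids {23, 36, 40} → COUNT(t.id)=3
  2: ids {1, 8, 17, 30, 34} → COUNT(t.id)=5
  3: ids {12, 20, 33} → COUNT(t.id)=3
  4: ids {2, 7} → COUNT(t.id)=2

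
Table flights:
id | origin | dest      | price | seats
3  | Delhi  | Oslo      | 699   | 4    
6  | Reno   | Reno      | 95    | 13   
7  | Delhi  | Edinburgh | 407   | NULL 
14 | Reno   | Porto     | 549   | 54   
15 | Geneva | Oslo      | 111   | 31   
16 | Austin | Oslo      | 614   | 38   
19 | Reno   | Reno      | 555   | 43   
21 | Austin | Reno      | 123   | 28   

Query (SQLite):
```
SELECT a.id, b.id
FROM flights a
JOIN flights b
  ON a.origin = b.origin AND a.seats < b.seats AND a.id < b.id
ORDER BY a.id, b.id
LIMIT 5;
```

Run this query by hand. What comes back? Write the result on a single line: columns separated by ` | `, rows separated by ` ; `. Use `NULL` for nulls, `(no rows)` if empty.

6 | 14 ; 6 | 19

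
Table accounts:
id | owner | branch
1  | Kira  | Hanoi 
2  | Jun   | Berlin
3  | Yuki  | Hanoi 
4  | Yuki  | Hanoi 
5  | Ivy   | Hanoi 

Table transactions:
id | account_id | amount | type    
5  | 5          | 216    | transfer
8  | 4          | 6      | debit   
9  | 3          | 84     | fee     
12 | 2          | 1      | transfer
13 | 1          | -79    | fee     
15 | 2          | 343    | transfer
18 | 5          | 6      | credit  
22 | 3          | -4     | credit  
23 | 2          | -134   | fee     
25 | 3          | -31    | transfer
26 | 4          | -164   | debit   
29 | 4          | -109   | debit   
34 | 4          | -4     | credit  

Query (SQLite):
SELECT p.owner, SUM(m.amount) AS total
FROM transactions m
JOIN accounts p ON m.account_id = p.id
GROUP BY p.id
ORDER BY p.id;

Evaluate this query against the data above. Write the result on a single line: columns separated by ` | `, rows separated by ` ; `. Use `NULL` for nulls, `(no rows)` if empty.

Join each transactions row to its accounts via account_id.
Group joined rows by accounts.id; compute SUM(m.amount) per group.
  1: ids {13} → SUM(m.amount)=-79
  2: ids {12, 15, 23} → SUM(m.amount)=210
  3: ids {9, 22, 25} → SUM(m.amount)=49
  4: ids {8, 26, 29, 34} → SUM(m.amount)=-271
  5: ids {5, 18} → SUM(m.amount)=222

Kira | -79 ; Jun | 210 ; Yuki | 49 ; Yuki | -271 ; Ivy | 222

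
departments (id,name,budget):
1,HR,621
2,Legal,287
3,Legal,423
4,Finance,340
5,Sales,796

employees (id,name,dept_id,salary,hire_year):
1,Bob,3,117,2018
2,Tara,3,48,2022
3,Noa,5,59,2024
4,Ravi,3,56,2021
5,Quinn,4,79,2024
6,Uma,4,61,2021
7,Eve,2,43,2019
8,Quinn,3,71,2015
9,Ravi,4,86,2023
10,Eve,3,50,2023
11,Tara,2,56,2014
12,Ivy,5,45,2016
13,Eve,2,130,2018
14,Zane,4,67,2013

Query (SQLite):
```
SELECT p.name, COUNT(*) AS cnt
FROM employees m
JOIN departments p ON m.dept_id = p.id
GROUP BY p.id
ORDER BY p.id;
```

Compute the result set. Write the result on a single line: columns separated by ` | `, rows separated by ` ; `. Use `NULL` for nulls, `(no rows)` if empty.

Join each employees row to its departments via dept_id.
Group joined rows by departments.id; compute COUNT(*) per group.
  2: ids {7, 11, 13} → COUNT(*)=3
  3: ids {1, 2, 4, 8, 10} → COUNT(*)=5
  4: ids {5, 6, 9, 14} → COUNT(*)=4
  5: ids {3, 12} → COUNT(*)=2

Legal | 3 ; Legal | 5 ; Finance | 4 ; Sales | 2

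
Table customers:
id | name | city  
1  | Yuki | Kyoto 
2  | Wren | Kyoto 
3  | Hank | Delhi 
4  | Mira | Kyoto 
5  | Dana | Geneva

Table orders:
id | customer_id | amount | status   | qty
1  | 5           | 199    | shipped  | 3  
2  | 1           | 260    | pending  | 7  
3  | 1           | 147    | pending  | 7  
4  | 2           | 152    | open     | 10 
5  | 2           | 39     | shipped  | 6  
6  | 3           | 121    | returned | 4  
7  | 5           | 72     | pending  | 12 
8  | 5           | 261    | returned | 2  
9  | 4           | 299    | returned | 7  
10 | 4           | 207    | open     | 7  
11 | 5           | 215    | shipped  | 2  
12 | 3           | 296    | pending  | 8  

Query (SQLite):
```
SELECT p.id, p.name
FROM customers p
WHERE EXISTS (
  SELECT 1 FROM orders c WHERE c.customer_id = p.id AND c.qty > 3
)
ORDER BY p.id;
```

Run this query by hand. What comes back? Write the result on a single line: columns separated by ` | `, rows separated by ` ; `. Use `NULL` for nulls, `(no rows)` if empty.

For each customers row, check whether any orders with matching customer_id has qty > 3.
Keep rows where that is true.

1 | Yuki ; 2 | Wren ; 3 | Hank ; 4 | Mira ; 5 | Dana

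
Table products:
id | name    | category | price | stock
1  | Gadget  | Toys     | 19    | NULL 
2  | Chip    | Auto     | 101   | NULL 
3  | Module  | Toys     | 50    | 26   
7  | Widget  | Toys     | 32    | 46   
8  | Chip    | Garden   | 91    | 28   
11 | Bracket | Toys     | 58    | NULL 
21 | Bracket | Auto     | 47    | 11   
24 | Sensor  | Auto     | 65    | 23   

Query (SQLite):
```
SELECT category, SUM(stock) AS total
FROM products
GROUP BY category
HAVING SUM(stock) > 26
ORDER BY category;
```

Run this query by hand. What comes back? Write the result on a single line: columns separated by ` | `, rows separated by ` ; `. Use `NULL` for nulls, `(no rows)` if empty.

Partition products by category; compute SUM(stock) within each group.
HAVING: keep groups where SUM(stock) > 26.
  Auto: ids {2, 21, 24} → SUM(stock)=34
  Garden: ids {8} → SUM(stock)=28
  Toys: ids {1, 3, 7, 11} → SUM(stock)=72

Auto | 34 ; Garden | 28 ; Toys | 72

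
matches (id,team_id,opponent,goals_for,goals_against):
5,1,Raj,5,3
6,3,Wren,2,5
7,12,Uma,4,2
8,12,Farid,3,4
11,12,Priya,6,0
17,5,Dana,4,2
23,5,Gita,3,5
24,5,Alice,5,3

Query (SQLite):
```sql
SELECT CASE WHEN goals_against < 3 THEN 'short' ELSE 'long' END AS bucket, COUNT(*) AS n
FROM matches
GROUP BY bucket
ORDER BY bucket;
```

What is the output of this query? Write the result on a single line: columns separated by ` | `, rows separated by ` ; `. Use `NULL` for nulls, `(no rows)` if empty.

Bucket rows by goals_against < 3 → 'short' else 'long'; count each bucket.

long | 5 ; short | 3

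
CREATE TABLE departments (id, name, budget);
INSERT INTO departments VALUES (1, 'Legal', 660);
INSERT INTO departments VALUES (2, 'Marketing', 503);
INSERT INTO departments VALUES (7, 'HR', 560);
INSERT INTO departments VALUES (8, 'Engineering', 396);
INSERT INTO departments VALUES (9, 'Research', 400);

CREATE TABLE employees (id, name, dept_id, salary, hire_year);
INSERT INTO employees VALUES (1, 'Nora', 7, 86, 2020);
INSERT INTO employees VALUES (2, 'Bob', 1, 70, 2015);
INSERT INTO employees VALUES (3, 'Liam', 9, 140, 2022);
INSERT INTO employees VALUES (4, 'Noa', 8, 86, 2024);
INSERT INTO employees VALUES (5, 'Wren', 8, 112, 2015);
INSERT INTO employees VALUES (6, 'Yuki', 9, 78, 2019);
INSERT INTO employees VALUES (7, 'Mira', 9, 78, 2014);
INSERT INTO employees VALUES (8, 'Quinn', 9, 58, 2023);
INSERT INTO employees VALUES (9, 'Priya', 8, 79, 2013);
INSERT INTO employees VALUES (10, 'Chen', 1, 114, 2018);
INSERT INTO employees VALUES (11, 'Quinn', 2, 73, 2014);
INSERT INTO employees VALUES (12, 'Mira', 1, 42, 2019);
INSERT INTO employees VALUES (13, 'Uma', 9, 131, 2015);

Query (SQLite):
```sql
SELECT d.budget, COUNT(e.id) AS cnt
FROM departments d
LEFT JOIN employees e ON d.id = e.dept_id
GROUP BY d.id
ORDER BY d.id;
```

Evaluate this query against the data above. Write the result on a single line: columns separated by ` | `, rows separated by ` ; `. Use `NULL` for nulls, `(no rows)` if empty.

660 | 3 ; 503 | 1 ; 560 | 1 ; 396 | 3 ; 400 | 5

LEFT JOIN keeps every departments row; unmatched ones get NULL for employees columns.
Group by departments.id and compute COUNT(e.id). COUNT(col) of an all-NULL group is 0.
  1: ids {2, 10, 12} → COUNT(e.id)=3
  2: ids {11} → COUNT(e.id)=1
  7: ids {1} → COUNT(e.id)=1
  8: ids {4, 5, 9} → COUNT(e.id)=3
  9: ids {3, 6, 7, 8, 13} → COUNT(e.id)=5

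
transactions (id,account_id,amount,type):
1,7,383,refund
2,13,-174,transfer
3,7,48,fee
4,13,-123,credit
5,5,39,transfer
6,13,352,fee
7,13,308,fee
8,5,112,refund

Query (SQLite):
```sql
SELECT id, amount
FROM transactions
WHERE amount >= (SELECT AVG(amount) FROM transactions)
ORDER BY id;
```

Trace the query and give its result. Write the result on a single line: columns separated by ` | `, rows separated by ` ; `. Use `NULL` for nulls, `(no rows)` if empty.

Scalar subquery: AVG(amount) over all transactions rows = 118.125.
Keep rows where amount >= that value.

1 | 383 ; 6 | 352 ; 7 | 308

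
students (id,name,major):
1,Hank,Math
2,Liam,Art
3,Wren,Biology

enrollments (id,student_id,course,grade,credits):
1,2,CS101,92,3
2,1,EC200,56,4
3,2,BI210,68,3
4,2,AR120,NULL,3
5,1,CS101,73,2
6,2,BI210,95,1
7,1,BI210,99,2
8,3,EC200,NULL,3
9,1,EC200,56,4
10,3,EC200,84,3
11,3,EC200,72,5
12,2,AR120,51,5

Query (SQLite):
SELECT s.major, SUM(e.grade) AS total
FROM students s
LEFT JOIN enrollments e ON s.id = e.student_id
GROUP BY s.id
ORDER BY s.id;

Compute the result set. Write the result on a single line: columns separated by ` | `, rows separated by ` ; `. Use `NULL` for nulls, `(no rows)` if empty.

Math | 284 ; Art | 306 ; Biology | 156

LEFT JOIN keeps every students row; unmatched ones get NULL for enrollments columns.
Group by students.id and compute SUM(e.grade). SUM over an all-NULL group is NULL.
  1: ids {2, 5, 7, 9} → SUM(e.grade)=284
  2: ids {1, 3, 4, 6, 12} → SUM(e.grade)=306
  3: ids {8, 10, 11} → SUM(e.grade)=156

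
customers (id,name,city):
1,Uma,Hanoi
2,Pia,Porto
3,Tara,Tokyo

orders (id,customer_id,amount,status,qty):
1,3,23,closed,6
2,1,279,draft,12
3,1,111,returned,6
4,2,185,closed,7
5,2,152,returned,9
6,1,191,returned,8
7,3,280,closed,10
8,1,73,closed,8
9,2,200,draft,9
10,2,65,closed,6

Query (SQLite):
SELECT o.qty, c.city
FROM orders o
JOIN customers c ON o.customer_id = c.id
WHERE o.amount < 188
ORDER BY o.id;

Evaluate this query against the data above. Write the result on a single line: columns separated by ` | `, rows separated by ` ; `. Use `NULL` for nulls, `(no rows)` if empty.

Each orders row matches the customers row where customer_id = customers.id.
Then keep rows with o.amount < 188.

6 | Tokyo ; 6 | Hanoi ; 7 | Porto ; 9 | Porto ; 8 | Hanoi ; 6 | Porto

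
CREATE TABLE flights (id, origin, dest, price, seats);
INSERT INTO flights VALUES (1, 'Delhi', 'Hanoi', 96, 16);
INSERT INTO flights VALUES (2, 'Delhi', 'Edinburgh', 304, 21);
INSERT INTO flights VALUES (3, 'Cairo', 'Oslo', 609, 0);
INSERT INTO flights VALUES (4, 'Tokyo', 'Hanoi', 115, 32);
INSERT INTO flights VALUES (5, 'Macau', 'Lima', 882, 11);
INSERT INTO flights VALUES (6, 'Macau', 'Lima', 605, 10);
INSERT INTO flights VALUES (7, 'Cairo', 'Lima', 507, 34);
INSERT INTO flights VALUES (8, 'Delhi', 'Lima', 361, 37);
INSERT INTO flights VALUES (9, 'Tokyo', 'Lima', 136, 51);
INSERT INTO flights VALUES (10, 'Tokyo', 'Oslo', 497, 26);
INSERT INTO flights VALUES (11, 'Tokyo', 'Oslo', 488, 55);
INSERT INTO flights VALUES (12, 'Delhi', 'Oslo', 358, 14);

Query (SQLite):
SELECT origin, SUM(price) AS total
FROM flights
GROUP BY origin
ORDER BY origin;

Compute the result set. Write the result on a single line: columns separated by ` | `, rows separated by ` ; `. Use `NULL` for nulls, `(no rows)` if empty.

Partition flights by origin; compute SUM(price) within each group.
  Cairo: ids {3, 7} → SUM(price)=1116
  Delhi: ids {1, 2, 8, 12} → SUM(price)=1119
  Macau: ids {5, 6} → SUM(price)=1487
  Tokyo: ids {4, 9, 10, 11} → SUM(price)=1236

Cairo | 1116 ; Delhi | 1119 ; Macau | 1487 ; Tokyo | 1236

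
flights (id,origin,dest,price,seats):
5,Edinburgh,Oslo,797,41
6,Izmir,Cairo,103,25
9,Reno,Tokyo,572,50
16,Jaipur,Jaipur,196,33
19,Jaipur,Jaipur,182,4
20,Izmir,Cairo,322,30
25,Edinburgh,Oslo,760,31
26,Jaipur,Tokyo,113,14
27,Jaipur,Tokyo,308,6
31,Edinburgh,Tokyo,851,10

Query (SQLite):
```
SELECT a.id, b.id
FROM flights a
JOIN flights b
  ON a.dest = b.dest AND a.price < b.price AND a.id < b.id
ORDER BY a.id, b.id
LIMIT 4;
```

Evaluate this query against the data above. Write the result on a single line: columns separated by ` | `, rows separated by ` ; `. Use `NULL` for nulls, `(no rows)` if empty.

6 | 20 ; 9 | 31 ; 26 | 27 ; 26 | 31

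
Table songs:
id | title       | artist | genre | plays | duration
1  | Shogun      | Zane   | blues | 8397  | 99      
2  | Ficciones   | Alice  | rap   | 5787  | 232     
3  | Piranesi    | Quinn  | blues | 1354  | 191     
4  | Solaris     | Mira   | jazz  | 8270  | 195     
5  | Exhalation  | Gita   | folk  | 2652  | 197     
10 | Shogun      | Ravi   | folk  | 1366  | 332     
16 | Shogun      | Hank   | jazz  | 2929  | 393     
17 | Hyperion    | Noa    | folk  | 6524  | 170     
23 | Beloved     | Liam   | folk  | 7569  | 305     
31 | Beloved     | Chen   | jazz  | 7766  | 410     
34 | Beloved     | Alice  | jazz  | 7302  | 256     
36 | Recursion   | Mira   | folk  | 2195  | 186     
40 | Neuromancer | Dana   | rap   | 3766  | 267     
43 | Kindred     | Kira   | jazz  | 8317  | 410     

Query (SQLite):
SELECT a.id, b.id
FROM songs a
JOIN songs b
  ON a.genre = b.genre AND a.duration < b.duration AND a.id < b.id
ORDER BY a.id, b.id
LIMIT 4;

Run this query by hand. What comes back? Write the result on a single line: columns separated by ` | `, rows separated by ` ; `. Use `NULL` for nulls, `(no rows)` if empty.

Pairs (a,b) with same genre, a.duration < b.duration, a.id < b.id.
genre groups: blues:{1,3} folk:{5,10,17,23,36} jazz:{4,16,31,34,43} rap:{2,40}
Ordered by (a.id, b.id); first 4.

1 | 3 ; 2 | 40 ; 4 | 16 ; 4 | 31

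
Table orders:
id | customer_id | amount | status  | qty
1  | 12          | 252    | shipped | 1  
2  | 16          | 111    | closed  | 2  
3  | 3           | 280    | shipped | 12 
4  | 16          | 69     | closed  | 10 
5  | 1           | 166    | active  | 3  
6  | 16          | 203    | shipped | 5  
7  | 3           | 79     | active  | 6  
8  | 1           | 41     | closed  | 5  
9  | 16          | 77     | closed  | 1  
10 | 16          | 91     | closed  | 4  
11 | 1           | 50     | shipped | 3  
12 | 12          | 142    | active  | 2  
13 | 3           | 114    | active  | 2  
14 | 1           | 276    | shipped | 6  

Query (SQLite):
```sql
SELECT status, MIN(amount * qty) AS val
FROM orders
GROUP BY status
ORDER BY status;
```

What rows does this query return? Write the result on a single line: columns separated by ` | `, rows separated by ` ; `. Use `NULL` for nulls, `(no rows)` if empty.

For each row compute amount * qty.
Group by status; take MIN of the expression per group.
  active: ids {5, 7, 12, 13} → MIN(amount * qty)=228
  closed: ids {2, 4, 8, 9, 10} → MIN(amount * qty)=77
  shipped: ids {1, 3, 6, 11, 14} → MIN(amount * qty)=150

active | 228 ; closed | 77 ; shipped | 150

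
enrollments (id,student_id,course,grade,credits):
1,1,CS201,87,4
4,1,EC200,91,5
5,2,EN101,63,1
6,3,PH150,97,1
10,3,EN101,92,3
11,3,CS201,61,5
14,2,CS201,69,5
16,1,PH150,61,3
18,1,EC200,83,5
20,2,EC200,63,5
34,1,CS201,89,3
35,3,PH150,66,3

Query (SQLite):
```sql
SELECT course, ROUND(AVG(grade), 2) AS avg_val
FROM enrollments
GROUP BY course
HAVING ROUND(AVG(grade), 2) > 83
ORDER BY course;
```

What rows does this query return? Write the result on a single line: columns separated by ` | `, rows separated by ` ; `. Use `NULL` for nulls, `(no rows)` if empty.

(no rows)

Partition enrollments by course; compute ROUND(AVG(grade), 2) within each group.
HAVING: keep groups where ROUND(AVG(grade), 2) > 83.
  CS201: ids {1, 11, 14, 34} → ROUND(AVG(grade), 2)=76.5
  EC200: ids {4, 18, 20} → ROUND(AVG(grade), 2)=79
  EN101: ids {5, 10} → ROUND(AVG(grade), 2)=77.5
  PH150: ids {6, 16, 35} → ROUND(AVG(grade), 2)=74.67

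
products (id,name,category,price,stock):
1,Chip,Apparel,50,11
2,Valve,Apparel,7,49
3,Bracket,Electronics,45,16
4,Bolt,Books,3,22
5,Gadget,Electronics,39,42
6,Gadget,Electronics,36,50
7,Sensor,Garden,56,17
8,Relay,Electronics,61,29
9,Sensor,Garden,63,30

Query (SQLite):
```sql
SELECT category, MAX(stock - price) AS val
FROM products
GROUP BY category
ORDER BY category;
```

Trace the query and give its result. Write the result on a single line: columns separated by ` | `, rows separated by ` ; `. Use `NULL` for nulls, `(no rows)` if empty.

Apparel | 42 ; Books | 19 ; Electronics | 14 ; Garden | -33

For each row compute stock - price.
Group by category; take MAX of the expression per group.
  Apparel: ids {1, 2} → MAX(stock - price)=42
  Books: ids {4} → MAX(stock - price)=19
  Electronics: ids {3, 5, 6, 8} → MAX(stock - price)=14
  Garden: ids {7, 9} → MAX(stock - price)=-33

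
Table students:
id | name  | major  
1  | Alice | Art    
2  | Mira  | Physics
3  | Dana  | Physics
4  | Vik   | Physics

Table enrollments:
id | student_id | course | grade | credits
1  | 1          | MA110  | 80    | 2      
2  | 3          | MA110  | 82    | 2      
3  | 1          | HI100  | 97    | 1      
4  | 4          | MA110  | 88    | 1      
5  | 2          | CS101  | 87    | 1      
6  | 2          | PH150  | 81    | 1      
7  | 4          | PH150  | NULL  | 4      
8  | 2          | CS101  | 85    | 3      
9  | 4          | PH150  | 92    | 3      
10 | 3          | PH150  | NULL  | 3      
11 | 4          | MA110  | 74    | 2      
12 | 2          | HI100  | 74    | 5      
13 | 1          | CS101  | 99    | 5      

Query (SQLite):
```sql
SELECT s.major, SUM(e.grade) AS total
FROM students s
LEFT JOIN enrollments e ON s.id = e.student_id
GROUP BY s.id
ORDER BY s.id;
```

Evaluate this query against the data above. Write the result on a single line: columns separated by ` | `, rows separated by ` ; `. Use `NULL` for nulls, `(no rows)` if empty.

Art | 276 ; Physics | 327 ; Physics | 82 ; Physics | 254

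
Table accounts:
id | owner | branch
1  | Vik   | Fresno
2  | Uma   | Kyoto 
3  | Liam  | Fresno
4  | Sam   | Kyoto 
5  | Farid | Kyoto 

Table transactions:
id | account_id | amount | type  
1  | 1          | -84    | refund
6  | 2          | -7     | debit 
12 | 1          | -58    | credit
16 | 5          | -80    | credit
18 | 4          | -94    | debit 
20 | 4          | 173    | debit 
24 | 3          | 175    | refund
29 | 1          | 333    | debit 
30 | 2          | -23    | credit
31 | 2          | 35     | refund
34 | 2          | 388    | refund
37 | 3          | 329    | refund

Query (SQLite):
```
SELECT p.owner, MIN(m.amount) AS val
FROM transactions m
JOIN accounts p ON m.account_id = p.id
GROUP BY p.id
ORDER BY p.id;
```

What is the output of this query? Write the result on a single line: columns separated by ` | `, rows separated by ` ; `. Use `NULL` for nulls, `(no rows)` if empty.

Vik | -84 ; Uma | -23 ; Liam | 175 ; Sam | -94 ; Farid | -80

Join each transactions row to its accounts via account_id.
Group joined rows by accounts.id; compute MIN(m.amount) per group.
  1: ids {1, 12, 29} → MIN(m.amount)=-84
  2: ids {6, 30, 31, 34} → MIN(m.amount)=-23
  3: ids {24, 37} → MIN(m.amount)=175
  4: ids {18, 20} → MIN(m.amount)=-94
  5: ids {16} → MIN(m.amount)=-80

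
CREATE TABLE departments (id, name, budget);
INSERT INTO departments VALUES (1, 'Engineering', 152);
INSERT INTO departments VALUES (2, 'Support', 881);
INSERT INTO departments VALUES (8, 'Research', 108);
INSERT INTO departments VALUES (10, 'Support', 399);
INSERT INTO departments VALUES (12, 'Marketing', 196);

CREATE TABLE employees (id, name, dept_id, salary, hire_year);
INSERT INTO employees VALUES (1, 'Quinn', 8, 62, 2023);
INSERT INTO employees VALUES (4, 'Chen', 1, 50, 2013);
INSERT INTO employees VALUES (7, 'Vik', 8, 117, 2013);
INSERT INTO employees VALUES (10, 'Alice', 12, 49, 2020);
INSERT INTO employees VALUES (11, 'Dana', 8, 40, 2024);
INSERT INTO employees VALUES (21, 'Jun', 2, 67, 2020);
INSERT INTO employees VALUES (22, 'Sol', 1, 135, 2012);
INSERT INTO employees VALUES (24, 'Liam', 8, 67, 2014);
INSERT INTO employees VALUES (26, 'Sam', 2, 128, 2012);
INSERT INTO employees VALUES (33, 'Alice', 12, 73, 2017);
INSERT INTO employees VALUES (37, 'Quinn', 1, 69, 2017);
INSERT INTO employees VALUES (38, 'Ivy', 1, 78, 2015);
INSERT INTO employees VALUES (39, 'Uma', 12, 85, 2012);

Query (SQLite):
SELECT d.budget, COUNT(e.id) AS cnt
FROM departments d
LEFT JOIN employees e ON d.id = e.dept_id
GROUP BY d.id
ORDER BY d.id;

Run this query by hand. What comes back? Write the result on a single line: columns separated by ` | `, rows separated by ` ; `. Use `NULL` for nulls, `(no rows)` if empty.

152 | 4 ; 881 | 2 ; 108 | 4 ; 399 | 0 ; 196 | 3

LEFT JOIN keeps every departments row; unmatched ones get NULL for employees columns.
Group by departments.id and compute COUNT(e.id). COUNT(col) of an all-NULL group is 0.
  1: ids {4, 22, 37, 38} → COUNT(e.id)=4
  2: ids {21, 26} → COUNT(e.id)=2
  8: ids {1, 7, 11, 24} → COUNT(e.id)=4
  10: ids {—} → COUNT(e.id)=0
  12: ids {10, 33, 39} → COUNT(e.id)=3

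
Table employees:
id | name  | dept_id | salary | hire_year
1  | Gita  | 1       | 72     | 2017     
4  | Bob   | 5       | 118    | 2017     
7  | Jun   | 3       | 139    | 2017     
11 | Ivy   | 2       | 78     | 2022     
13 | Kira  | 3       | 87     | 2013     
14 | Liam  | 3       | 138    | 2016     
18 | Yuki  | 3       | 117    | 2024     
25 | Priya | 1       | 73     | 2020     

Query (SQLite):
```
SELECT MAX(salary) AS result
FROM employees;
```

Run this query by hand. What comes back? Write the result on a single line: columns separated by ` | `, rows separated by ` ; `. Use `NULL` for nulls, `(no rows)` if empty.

139

All salary values: [72, 118, 139, 78, 87, 138, 117, 73].
MAX of non-NULL values = 139.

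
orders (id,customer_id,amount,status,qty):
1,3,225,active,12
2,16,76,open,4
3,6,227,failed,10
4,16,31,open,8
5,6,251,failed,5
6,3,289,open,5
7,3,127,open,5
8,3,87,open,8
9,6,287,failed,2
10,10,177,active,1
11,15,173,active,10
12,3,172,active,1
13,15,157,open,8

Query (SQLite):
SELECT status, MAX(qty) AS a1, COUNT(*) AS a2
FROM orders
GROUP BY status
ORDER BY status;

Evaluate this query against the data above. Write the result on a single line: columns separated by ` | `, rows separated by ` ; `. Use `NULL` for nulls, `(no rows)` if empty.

active | 12 | 4 ; failed | 10 | 3 ; open | 8 | 6

Group orders by status.
Per group compute: MAX(qty), COUNT(*).
  active: ids {1, 10, 11, 12} → MAX(qty)=12, COUNT(*)=4
  failed: ids {3, 5, 9} → MAX(qty)=10, COUNT(*)=3
  open: ids {2, 4, 6, 7, 8, 13} → MAX(qty)=8, COUNT(*)=6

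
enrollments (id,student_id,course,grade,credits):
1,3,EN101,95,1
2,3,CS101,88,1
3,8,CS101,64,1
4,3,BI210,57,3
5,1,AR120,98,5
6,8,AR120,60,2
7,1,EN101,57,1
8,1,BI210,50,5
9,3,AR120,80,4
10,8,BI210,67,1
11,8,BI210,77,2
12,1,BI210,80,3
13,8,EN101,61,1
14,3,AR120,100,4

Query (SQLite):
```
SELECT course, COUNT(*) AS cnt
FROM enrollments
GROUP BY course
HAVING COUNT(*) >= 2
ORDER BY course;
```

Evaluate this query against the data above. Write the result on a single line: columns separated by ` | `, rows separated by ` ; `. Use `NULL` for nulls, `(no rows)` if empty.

AR120 | 4 ; BI210 | 5 ; CS101 | 2 ; EN101 | 3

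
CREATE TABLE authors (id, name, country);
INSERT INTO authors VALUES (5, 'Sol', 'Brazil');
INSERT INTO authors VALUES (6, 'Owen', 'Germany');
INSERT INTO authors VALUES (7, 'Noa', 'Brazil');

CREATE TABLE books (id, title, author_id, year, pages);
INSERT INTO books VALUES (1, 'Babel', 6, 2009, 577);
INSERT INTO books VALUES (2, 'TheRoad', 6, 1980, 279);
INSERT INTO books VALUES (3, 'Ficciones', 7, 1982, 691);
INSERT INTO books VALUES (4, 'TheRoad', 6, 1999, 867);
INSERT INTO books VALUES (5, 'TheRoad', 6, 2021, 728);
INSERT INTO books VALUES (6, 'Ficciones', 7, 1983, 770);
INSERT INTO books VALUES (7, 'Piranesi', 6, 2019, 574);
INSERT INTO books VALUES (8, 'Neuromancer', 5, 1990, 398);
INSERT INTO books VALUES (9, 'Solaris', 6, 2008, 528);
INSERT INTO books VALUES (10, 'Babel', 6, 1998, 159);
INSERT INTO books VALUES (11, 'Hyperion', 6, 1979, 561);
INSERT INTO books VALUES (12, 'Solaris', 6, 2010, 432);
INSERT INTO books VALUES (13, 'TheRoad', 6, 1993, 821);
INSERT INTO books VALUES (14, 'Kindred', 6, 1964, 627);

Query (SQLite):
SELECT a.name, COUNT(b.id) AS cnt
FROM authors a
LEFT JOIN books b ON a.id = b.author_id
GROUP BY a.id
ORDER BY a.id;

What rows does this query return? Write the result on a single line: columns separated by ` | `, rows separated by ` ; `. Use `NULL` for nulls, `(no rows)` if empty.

Sol | 1 ; Owen | 11 ; Noa | 2

LEFT JOIN keeps every authors row; unmatched ones get NULL for books columns.
Group by authors.id and compute COUNT(b.id). COUNT(col) of an all-NULL group is 0.
  5: ids {8} → COUNT(b.id)=1
  6: ids {1, 2, 4, 5, 7, 9, 10, 11, 12, 13, 14} → COUNT(b.id)=11
  7: ids {3, 6} → COUNT(b.id)=2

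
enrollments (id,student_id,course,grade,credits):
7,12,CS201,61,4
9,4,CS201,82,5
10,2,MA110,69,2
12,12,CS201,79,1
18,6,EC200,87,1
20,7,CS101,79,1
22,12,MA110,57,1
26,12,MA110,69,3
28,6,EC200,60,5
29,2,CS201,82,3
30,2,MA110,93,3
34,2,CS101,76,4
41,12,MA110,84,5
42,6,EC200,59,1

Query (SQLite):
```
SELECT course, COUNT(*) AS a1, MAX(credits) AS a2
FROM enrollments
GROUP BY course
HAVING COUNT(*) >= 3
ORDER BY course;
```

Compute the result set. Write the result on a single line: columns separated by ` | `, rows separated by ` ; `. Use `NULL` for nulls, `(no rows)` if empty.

CS201 | 4 | 5 ; EC200 | 3 | 5 ; MA110 | 5 | 5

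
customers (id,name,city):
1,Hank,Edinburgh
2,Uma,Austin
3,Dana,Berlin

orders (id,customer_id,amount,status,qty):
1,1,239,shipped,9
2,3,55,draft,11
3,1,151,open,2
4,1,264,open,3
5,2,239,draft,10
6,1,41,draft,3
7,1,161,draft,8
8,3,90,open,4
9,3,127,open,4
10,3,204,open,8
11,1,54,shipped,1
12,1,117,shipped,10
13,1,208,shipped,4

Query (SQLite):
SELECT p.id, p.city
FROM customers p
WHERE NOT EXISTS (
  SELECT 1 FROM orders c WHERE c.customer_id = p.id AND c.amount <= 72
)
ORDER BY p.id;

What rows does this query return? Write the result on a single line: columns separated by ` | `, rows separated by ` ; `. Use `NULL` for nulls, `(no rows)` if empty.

For each customers row, check whether any orders with matching customer_id has amount <= 72.
Keep rows where that is false.

2 | Austin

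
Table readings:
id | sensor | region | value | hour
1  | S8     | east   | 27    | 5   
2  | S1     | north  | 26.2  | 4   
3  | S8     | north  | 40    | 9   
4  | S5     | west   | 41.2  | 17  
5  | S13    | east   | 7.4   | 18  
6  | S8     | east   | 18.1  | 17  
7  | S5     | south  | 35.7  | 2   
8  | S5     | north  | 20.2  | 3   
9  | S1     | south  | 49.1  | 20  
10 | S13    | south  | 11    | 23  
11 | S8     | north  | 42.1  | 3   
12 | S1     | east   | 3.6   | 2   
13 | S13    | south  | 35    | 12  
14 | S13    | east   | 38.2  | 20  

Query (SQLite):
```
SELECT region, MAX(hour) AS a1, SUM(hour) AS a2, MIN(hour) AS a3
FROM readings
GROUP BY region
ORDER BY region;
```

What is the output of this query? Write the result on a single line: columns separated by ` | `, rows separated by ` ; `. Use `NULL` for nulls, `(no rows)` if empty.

Group readings by region.
Per group compute: MAX(hour), SUM(hour), MIN(hour).
  east: ids {1, 5, 6, 12, 14} → MAX(hour)=20, SUM(hour)=62, MIN(hour)=2
  north: ids {2, 3, 8, 11} → MAX(hour)=9, SUM(hour)=19, MIN(hour)=3
  south: ids {7, 9, 10, 13} → MAX(hour)=23, SUM(hour)=57, MIN(hour)=2
  west: ids {4} → MAX(hour)=17, SUM(hour)=17, MIN(hour)=17

east | 20 | 62 | 2 ; north | 9 | 19 | 3 ; south | 23 | 57 | 2 ; west | 17 | 17 | 17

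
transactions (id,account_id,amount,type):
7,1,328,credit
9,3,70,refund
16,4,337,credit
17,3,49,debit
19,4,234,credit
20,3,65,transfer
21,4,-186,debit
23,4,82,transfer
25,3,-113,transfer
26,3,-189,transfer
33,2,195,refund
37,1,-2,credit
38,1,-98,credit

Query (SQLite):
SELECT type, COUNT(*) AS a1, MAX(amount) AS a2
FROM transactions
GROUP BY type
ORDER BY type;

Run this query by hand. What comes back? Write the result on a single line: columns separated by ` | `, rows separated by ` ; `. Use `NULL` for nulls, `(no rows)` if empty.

Group transactions by type.
Per group compute: COUNT(*), MAX(amount).
  credit: ids {7, 16, 19, 37, 38} → COUNT(*)=5, MAX(amount)=337
  debit: ids {17, 21} → COUNT(*)=2, MAX(amount)=49
  refund: ids {9, 33} → COUNT(*)=2, MAX(amount)=195
  transfer: ids {20, 23, 25, 26} → COUNT(*)=4, MAX(amount)=82

credit | 5 | 337 ; debit | 2 | 49 ; refund | 2 | 195 ; transfer | 4 | 82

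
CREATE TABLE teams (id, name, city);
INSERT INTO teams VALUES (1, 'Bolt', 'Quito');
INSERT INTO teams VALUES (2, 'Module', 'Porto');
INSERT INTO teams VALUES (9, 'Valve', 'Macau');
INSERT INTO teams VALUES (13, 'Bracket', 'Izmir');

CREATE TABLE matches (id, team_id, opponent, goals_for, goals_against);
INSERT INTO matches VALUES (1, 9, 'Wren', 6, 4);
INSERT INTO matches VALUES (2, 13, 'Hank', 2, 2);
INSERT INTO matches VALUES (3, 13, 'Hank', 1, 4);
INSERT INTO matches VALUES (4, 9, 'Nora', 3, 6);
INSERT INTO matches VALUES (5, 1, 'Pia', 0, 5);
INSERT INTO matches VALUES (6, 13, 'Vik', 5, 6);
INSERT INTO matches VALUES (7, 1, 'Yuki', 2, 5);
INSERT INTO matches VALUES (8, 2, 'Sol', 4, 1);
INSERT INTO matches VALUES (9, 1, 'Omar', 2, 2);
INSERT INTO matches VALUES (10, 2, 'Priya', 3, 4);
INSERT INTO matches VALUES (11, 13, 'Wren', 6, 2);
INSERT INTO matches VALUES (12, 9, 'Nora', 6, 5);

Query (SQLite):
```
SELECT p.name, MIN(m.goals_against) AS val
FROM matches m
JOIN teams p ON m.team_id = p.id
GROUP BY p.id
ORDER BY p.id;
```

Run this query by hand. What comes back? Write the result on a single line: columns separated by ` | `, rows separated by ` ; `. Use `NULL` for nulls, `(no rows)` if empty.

Join each matches row to its teams via team_id.
Group joined rows by teams.id; compute MIN(m.goals_against) per group.
  1: ids {5, 7, 9} → MIN(m.goals_against)=2
  2: ids {8, 10} → MIN(m.goals_against)=1
  9: ids {1, 4, 12} → MIN(m.goals_against)=4
  13: ids {2, 3, 6, 11} → MIN(m.goals_against)=2

Bolt | 2 ; Module | 1 ; Valve | 4 ; Bracket | 2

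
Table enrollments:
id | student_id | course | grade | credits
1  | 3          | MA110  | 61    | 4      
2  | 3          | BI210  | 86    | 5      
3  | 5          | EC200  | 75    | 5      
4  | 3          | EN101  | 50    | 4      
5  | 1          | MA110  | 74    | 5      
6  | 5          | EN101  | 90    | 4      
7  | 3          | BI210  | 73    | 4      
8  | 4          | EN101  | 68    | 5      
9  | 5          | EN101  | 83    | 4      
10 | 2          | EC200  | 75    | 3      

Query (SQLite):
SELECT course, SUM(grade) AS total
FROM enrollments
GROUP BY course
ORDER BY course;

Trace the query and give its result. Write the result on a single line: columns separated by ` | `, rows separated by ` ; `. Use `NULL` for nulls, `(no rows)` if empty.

BI210 | 159 ; EC200 | 150 ; EN101 | 291 ; MA110 | 135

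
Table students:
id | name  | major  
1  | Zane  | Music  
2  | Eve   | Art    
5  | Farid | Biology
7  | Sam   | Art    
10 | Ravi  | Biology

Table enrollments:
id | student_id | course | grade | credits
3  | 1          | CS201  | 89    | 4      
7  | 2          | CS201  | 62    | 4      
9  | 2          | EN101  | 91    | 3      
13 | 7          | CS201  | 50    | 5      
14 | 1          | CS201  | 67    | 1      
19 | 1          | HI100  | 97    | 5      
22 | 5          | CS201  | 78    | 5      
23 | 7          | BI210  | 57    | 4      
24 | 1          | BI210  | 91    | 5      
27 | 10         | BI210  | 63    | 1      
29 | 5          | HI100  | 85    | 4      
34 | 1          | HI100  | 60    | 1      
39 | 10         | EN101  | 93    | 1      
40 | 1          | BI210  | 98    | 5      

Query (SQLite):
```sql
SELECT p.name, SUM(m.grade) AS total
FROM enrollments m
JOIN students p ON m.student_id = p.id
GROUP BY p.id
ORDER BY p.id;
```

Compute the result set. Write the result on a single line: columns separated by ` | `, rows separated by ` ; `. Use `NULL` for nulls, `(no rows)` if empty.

Join each enrollments row to its students via student_id.
Group joined rows by students.id; compute SUM(m.grade) per group.
  1: ids {3, 14, 19, 24, 34, 40} → SUM(m.grade)=502
  2: ids {7, 9} → SUM(m.grade)=153
  5: ids {22, 29} → SUM(m.grade)=163
  7: ids {13, 23} → SUM(m.grade)=107
  10: ids {27, 39} → SUM(m.grade)=156

Zane | 502 ; Eve | 153 ; Farid | 163 ; Sam | 107 ; Ravi | 156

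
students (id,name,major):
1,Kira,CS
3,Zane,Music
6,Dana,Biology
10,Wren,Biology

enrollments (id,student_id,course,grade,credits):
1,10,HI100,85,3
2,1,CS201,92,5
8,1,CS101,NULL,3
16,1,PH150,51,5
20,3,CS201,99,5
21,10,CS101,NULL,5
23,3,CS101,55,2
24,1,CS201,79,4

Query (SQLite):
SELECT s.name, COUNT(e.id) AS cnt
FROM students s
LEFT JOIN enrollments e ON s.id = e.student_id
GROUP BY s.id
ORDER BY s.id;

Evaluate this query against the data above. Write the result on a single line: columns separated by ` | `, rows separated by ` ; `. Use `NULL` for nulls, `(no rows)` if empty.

Kira | 4 ; Zane | 2 ; Dana | 0 ; Wren | 2

LEFT JOIN keeps every students row; unmatched ones get NULL for enrollments columns.
Group by students.id and compute COUNT(e.id). COUNT(col) of an all-NULL group is 0.
  1: ids {2, 8, 16, 24} → COUNT(e.id)=4
  3: ids {20, 23} → COUNT(e.id)=2
  6: ids {—} → COUNT(e.id)=0
  10: ids {1, 21} → COUNT(e.id)=2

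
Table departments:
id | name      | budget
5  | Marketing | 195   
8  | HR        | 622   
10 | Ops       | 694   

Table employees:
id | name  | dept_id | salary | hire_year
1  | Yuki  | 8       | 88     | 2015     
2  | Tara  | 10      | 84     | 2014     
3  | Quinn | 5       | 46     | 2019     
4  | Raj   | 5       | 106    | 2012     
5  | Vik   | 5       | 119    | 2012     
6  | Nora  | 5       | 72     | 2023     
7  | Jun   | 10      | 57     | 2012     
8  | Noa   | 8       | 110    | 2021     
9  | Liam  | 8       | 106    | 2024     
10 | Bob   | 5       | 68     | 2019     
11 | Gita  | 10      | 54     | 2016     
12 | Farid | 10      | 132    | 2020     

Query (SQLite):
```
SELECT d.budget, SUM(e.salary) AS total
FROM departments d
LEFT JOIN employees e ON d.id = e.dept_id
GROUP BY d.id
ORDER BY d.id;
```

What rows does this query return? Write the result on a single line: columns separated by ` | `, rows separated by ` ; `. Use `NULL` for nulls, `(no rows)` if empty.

LEFT JOIN keeps every departments row; unmatched ones get NULL for employees columns.
Group by departments.id and compute SUM(e.salary). SUM over an all-NULL group is NULL.
  5: ids {3, 4, 5, 6, 10} → SUM(e.salary)=411
  8: ids {1, 8, 9} → SUM(e.salary)=304
  10: ids {2, 7, 11, 12} → SUM(e.salary)=327

195 | 411 ; 622 | 304 ; 694 | 327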